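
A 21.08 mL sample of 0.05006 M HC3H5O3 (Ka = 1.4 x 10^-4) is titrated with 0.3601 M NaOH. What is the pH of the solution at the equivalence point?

n(HC3H5O3) = 0.05006 x 0.02108 = 0.001055 mol; V(NaOH) at equivalence = 0.001055/0.3601 = 0.002930 L.
At equivalence all the acid is converted to C3H5O3-; total volume = 0.02108 + 0.002930 = 0.02401 L, so [C3H5O3-] = 0.001055/0.02401 = 0.04395 M.
Kb = Kw/Ka = 1.0e-14 / 1.4 x 10^-4 = 7.14e-11.
[OH^-] = sqrt(Kb x [C3H5O3-]) = sqrt(7.14e-11 x 0.04395) = 1.77e-6 M.
pOH = 5.75, so pH = 14.00 - 5.75 = 8.25.

8.25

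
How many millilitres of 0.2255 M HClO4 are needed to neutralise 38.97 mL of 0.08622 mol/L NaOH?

14.9 mL

n(NaOH) = 0.08622 mol/L x 0.03897 L = 0.003360 mol.
At equivalence n(HClO4) = n(NaOH) = 0.003360 mol.
V(HClO4) = 0.003360 / 0.2255 = 0.01490 L = 14.9 mL.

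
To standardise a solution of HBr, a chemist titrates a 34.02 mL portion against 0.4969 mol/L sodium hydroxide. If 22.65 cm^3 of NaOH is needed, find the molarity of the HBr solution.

n(NaOH) delivered = 0.4969 x 0.02265 = 0.01125 mol.
For a 1:1 reaction, n(HBr) = 0.01125 mol.
[HBr] = 0.01125 mol / 0.03402 L = 0.331 M.

0.331 M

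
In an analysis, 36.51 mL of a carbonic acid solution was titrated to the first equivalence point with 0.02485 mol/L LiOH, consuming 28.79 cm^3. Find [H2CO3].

0.0196 M

n(LiOH) = 0.02485 x 0.02879 = 0.0007154 mol.
At the first equivalence point, 1 mol OH^- react per mol H2CO3, so n(H2CO3) = 0.0007154 / 1 = 0.0007154 mol.
[H2CO3] = 0.0007154 / 0.03651 L = 0.0196 M.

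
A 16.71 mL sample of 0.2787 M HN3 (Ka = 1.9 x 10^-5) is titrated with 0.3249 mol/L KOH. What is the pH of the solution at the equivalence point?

n(HN3) = 0.2787 x 0.01671 = 0.004657 mol; V(KOH) at equivalence = 0.004657/0.3249 = 0.01433 L.
At equivalence all the acid is converted to N3-; total volume = 0.01671 + 0.01433 = 0.03104 L, so [N3-] = 0.004657/0.03104 = 0.1500 M.
Kb = Kw/Ka = 1.0e-14 / 1.9 x 10^-5 = 5.26e-10.
[OH^-] = sqrt(Kb x [N3-]) = sqrt(5.26e-10 x 0.1500) = 8.89e-6 M.
pOH = 5.05, so pH = 14.00 - 5.05 = 8.95.

8.95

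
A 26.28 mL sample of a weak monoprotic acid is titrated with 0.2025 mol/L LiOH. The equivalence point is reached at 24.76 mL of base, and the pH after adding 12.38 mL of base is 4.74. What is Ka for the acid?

1.8 x 10^-5

12.38 mL is half of the equivalence volume, so this is the half-equivalence point where [HA] = [A^-].
At half-equivalence pH = pKa, so pKa = 4.74.
Ka = 10^(-4.74) = 1.8 x 10^-5.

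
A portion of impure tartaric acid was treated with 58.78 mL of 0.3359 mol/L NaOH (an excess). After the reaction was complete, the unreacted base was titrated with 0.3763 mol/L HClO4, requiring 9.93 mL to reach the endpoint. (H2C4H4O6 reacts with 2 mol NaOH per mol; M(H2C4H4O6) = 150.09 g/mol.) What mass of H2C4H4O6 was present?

1.20 g

Total n(NaOH) added = 0.3359 x 0.05878 = 0.01974 mol.
n(HClO4) used = 0.3763 x 0.009930 = 0.003737 mol, which equals the excess n(NaOH).
So n(NaOH) consumed by the sample = 0.01974 - 0.003737 = 0.01601 mol.
n(H2C4H4O6) = 0.01601 / 2 = 0.008004 mol.
mass = 0.008004 mol x 150.09 g/mol = 1.20 g.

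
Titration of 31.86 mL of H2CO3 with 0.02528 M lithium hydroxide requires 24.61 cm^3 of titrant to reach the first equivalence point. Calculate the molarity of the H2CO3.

0.0195 M

n(LiOH) = 0.02528 x 0.02461 = 0.0006221 mol.
At the first equivalence point, 1 mol OH^- react per mol H2CO3, so n(H2CO3) = 0.0006221 / 1 = 0.0006221 mol.
[H2CO3] = 0.0006221 / 0.03186 L = 0.0195 M.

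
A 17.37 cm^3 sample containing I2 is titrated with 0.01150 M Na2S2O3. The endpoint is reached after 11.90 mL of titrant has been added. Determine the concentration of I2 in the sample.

0.00394 M

n(Na2S2O3) = 0.01150 x 0.01190 = 0.0001368 mol.
From the balanced equation, 2 mol Na2S2O3 reacts with 1 mol I2, so n(I2) = 0.0001368 x 1/2 = 6.842e-5 mol.
[I2] = 6.842e-5 / 0.01737 L = 0.00394 M.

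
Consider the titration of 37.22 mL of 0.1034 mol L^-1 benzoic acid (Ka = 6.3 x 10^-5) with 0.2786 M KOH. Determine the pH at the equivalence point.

8.54

n(C6H5COOH) = 0.1034 x 0.03722 = 0.003849 mol; V(KOH) at equivalence = 0.003849/0.2786 = 0.01381 L.
At equivalence all the acid is converted to C6H5COO-; total volume = 0.03722 + 0.01381 = 0.05103 L, so [C6H5COO-] = 0.003849/0.05103 = 0.07541 M.
Kb = Kw/Ka = 1.0e-14 / 6.3 x 10^-5 = 1.59e-10.
[OH^-] = sqrt(Kb x [C6H5COO-]) = sqrt(1.59e-10 x 0.07541) = 3.46e-6 M.
pOH = 5.46, so pH = 14.00 - 5.46 = 8.54.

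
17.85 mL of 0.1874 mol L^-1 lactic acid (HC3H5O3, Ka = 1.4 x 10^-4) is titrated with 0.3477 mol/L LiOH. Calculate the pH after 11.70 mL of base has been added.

12.39

n(acid) = 0.1874 x 0.01785 = 0.003345 mol; n(LiOH) added = 0.3477 x 0.01170 = 0.004068 mol.
Base is in excess by 0.004068 - 0.003345 = 0.0007230 mol in a total volume of 0.02955 L.
[OH^-] = 0.0007230/0.02955 = 0.02447 M, so pOH = 1.61 and pH = 14.00 - 1.61 = 12.39.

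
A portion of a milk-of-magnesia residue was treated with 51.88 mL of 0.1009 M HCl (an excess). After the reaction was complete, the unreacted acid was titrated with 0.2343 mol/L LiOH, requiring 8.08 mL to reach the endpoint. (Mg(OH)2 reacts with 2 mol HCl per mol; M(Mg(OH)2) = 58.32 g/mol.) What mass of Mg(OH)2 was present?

0.0974 g

Total n(HCl) added = 0.1009 x 0.05188 = 0.005235 mol.
n(LiOH) used = 0.2343 x 0.008080 = 0.001893 mol, which equals the excess n(HCl).
So n(HCl) consumed by the sample = 0.005235 - 0.001893 = 0.003342 mol.
n(Mg(OH)2) = 0.003342 / 2 = 0.001671 mol.
mass = 0.001671 mol x 58.32 g/mol = 0.0974 g.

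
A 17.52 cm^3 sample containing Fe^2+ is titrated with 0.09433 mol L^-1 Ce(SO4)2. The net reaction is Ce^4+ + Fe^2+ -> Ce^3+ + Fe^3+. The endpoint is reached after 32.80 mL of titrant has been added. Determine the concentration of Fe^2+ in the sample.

0.177 M

n(Ce(SO4)2) = 0.09433 x 0.03280 = 0.003094 mol.
From the balanced equation, 1 mol Ce(SO4)2 reacts with 1 mol Fe^2+, so n(Fe^2+) = 0.003094 x 1/1 = 0.003094 mol.
[Fe^2+] = 0.003094 / 0.01752 L = 0.177 M.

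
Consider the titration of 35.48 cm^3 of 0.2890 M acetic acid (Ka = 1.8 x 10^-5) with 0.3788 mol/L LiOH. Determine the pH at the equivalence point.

8.98

n(CH3COOH) = 0.2890 x 0.03548 = 0.01025 mol; V(LiOH) at equivalence = 0.01025/0.3788 = 0.02707 L.
At equivalence all the acid is converted to CH3COO-; total volume = 0.03548 + 0.02707 = 0.06255 L, so [CH3COO-] = 0.01025/0.06255 = 0.1639 M.
Kb = Kw/Ka = 1.0e-14 / 1.8 x 10^-5 = 5.56e-10.
[OH^-] = sqrt(Kb x [CH3COO-]) = sqrt(5.56e-10 x 0.1639) = 9.54e-6 M.
pOH = 5.02, so pH = 14.00 - 5.02 = 8.98.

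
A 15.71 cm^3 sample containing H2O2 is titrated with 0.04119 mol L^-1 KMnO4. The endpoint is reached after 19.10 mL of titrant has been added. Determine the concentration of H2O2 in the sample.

0.125 M

n(KMnO4) = 0.04119 x 0.01910 = 0.0007867 mol.
From the balanced equation, 2 mol KMnO4 reacts with 5 mol H2O2, so n(H2O2) = 0.0007867 x 5/2 = 0.001967 mol.
[H2O2] = 0.001967 / 0.01571 L = 0.125 M.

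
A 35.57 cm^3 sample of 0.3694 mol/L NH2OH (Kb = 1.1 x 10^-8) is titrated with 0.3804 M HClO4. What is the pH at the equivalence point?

n(NH2OH) = 0.3694 x 0.03557 = 0.01314 mol; V(HClO4) at equivalence = 0.01314/0.3804 = 0.03454 L.
At equivalence the base is fully converted to NH3OH+; total volume = 0.07011 L, so [NH3OH+] = 0.01314/0.07011 = 0.1874 M.
Ka(NH3OH+) = Kw/Kb = 1.0e-14 / 1.1 x 10^-8 = 9.09e-7.
[H^+] = sqrt(Ka x [NH3OH+]) = sqrt(9.09e-7 x 0.1874) = 0.000413 M.
pH = -log(0.000413) = 3.38.

3.38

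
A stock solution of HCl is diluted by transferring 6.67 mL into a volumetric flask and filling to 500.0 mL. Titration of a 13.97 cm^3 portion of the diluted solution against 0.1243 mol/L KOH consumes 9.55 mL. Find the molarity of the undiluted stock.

6.37 M

n(KOH) = 0.1243 x 0.009550 = 0.001187 mol.
n(HCl) in the aliquot = 0.001187 mol.
[diluted HCl] = 0.001187 / 0.01397 = 0.08497 M.
Dilution factor = 500.0/6.670 = 74.96, so [stock] = 0.08497 x 74.96 = 6.37 M.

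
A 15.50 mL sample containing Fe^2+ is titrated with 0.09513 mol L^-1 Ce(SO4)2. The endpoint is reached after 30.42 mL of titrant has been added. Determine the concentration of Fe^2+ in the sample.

n(Ce(SO4)2) = 0.09513 x 0.03042 = 0.002894 mol.
From the balanced equation, 1 mol Ce(SO4)2 reacts with 1 mol Fe^2+, so n(Fe^2+) = 0.002894 x 1/1 = 0.002894 mol.
[Fe^2+] = 0.002894 / 0.01550 L = 0.187 M.

0.187 M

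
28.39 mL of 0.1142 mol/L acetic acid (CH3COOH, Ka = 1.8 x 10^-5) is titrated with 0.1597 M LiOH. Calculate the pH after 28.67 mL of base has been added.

12.37

n(acid) = 0.1142 x 0.02839 = 0.003242 mol; n(LiOH) added = 0.1597 x 0.02867 = 0.004579 mol.
Base is in excess by 0.004579 - 0.003242 = 0.001336 mol in a total volume of 0.05706 L.
[OH^-] = 0.001336/0.05706 = 0.02342 M, so pOH = 1.63 and pH = 14.00 - 1.63 = 12.37.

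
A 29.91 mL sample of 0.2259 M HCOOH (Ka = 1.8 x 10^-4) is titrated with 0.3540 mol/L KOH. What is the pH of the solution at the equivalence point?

n(HCOOH) = 0.2259 x 0.02991 = 0.006757 mol; V(KOH) at equivalence = 0.006757/0.3540 = 0.01909 L.
At equivalence all the acid is converted to HCOO-; total volume = 0.02991 + 0.01909 = 0.04900 L, so [HCOO-] = 0.006757/0.04900 = 0.1379 M.
Kb = Kw/Ka = 1.0e-14 / 1.8 x 10^-4 = 5.56e-11.
[OH^-] = sqrt(Kb x [HCOO-]) = sqrt(5.56e-11 x 0.1379) = 2.77e-6 M.
pOH = 5.56, so pH = 14.00 - 5.56 = 8.44.

8.44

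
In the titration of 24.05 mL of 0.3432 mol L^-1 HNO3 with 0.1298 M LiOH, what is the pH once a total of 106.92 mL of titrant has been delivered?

12.63

n(acid) = 0.3432 x 0.02405 = 0.008254 mol; n(LiOH) added = 0.1298 x 0.1069 = 0.01388 mol.
Base is in excess by 0.01388 - 0.008254 = 0.005624 mol in a total volume of 0.1310 L.
[OH^-] = 0.005624/0.1310 = 0.04294 M, so pOH = 1.37 and pH = 14.00 - 1.37 = 12.63.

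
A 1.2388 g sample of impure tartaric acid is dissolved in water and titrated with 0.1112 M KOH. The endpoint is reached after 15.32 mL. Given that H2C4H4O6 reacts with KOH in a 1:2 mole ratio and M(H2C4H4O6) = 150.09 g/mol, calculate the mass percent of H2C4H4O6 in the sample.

n(KOH) = 0.1112 x 0.01532 = 0.001704 mol.
n(H2C4H4O6) = 0.001704 / 2 = 0.0008518 mol.
mass of H2C4H4O6 = 0.0008518 x 150.09 = 0.1278 g.
% purity = 0.1278 / 1.2388 x 100 = 10.3%.

10.3%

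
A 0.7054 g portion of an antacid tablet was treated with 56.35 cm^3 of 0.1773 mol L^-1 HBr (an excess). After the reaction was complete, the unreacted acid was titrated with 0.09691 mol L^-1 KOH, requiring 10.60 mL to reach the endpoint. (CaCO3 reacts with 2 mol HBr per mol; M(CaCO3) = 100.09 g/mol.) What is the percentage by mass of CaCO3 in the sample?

63.6%

Total n(HBr) added = 0.1773 x 0.05635 = 0.009991 mol.
n(KOH) used = 0.09691 x 0.01060 = 0.001027 mol, which equals the excess n(HBr).
So n(HBr) consumed by the sample = 0.009991 - 0.001027 = 0.008964 mol.
n(CaCO3) = 0.008964 / 2 = 0.004482 mol.
mass CaCO3 = 0.004482 x 100.09 = 0.4486 g, so %CaCO3 = 0.4486/0.7054 x 100 = 63.6%.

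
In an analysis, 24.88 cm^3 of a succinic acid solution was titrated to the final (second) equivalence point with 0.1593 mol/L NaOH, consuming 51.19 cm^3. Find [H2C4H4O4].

0.164 M

n(NaOH) = 0.1593 x 0.05119 = 0.008155 mol.
At the final (second) equivalence point, 2 mol OH^- react per mol H2C4H4O4, so n(H2C4H4O4) = 0.008155 / 2 = 0.004077 mol.
[H2C4H4O4] = 0.004077 / 0.02488 L = 0.164 M.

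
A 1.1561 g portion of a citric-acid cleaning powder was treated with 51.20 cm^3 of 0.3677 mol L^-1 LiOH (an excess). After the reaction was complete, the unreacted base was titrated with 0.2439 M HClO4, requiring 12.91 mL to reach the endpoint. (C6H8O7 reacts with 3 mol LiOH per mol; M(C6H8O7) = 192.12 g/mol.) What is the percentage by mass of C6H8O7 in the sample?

86.8%

Total n(LiOH) added = 0.3677 x 0.05120 = 0.01883 mol.
n(HClO4) used = 0.2439 x 0.01291 = 0.003149 mol, which equals the excess n(LiOH).
So n(LiOH) consumed by the sample = 0.01883 - 0.003149 = 0.01568 mol.
n(C6H8O7) = 0.01568 / 3 = 0.005226 mol.
mass C6H8O7 = 0.005226 x 192.12 = 1.004 g, so %C6H8O7 = 1.004/1.1561 x 100 = 86.8%.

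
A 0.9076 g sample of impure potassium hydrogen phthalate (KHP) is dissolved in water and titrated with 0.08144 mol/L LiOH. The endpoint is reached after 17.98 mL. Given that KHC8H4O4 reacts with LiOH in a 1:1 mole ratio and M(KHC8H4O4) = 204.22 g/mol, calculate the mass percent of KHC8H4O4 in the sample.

32.9%

n(LiOH) = 0.08144 x 0.01798 = 0.001464 mol.
n(KHC8H4O4) = 0.001464 / 1 = 0.001464 mol.
mass of KHC8H4O4 = 0.001464 x 204.22 = 0.2990 g.
% purity = 0.2990 / 0.9076 x 100 = 32.9%.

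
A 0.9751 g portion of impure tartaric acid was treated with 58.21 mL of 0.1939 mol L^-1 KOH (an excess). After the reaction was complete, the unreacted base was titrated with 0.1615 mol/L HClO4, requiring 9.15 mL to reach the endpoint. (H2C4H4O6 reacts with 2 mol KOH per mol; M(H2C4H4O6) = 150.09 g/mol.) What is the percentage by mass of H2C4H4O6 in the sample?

75.5%

Total n(KOH) added = 0.1939 x 0.05821 = 0.01129 mol.
n(HClO4) used = 0.1615 x 0.009150 = 0.001478 mol, which equals the excess n(KOH).
So n(KOH) consumed by the sample = 0.01129 - 0.001478 = 0.009809 mol.
n(H2C4H4O6) = 0.009809 / 2 = 0.004905 mol.
mass H2C4H4O6 = 0.004905 x 150.09 = 0.7361 g, so %H2C4H4O6 = 0.7361/0.9751 x 100 = 75.5%.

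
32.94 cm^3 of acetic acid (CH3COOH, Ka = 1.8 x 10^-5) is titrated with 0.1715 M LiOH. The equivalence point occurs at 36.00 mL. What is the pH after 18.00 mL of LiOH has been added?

18.00 mL is exactly half the equivalence volume (36.00/2), i.e. the half-equivalence point.
There, n(HA) = n(A^-), so pH = pKa = -log(1.8 x 10^-5) = 4.74.

4.74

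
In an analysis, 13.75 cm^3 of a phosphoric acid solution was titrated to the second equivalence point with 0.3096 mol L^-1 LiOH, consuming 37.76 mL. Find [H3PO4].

n(LiOH) = 0.3096 x 0.03776 = 0.01169 mol.
At the second equivalence point, 2 mol OH^- react per mol H3PO4, so n(H3PO4) = 0.01169 / 2 = 0.005845 mol.
[H3PO4] = 0.005845 / 0.01375 L = 0.425 M.

0.425 M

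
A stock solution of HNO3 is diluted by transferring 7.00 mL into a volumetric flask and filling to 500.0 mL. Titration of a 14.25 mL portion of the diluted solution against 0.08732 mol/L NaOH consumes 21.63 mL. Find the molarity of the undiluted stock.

n(NaOH) = 0.08732 x 0.02163 = 0.001889 mol.
n(HNO3) in the aliquot = 0.001889 mol.
[diluted HNO3] = 0.001889 / 0.01425 = 0.1325 M.
Dilution factor = 500.0/7.000 = 71.43, so [stock] = 0.1325 x 71.43 = 9.47 M.

9.47 M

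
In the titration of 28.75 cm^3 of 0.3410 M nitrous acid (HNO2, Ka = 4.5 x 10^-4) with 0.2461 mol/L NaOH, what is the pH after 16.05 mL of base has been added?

3.18

Initial n(HNO2) = 0.3410 x 0.02875 = 0.009804 mol.
n(NaOH) added = 0.2461 x 0.01605 = 0.003950 mol, converting that many moles of HNO2 to NO2-.
Remaining n(HNO2) = 0.005854 mol; n(NO2-) = 0.003950 mol.
By Henderson-Hasselbalch, pH = pKa + log([A^-]/[HA]) = 3.35 + log(0.003950/0.005854) = 3.35 + (-0.17) = 3.18.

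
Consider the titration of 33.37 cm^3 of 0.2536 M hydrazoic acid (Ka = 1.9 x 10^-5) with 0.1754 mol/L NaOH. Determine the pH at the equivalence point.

8.87

n(HN3) = 0.2536 x 0.03337 = 0.008463 mol; V(NaOH) at equivalence = 0.008463/0.1754 = 0.04825 L.
At equivalence all the acid is converted to N3-; total volume = 0.03337 + 0.04825 = 0.08162 L, so [N3-] = 0.008463/0.08162 = 0.1037 M.
Kb = Kw/Ka = 1.0e-14 / 1.9 x 10^-5 = 5.26e-10.
[OH^-] = sqrt(Kb x [N3-]) = sqrt(5.26e-10 x 0.1037) = 7.39e-6 M.
pOH = 5.13, so pH = 14.00 - 5.13 = 8.87.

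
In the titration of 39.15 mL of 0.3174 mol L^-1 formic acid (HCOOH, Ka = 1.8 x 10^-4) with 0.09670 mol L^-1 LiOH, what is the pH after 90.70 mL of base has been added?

4.12

Initial n(HCOOH) = 0.3174 x 0.03915 = 0.01243 mol.
n(LiOH) added = 0.09670 x 0.09070 = 0.008771 mol, converting that many moles of HCOOH to HCOO-.
Remaining n(HCOOH) = 0.003656 mol; n(HCOO-) = 0.008771 mol.
By Henderson-Hasselbalch, pH = pKa + log([A^-]/[HA]) = 3.74 + log(0.008771/0.003656) = 3.74 + (+0.38) = 4.12.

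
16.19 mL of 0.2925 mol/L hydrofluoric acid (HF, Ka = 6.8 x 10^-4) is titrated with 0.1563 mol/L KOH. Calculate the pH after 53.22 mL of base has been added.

12.71

n(acid) = 0.2925 x 0.01619 = 0.004736 mol; n(KOH) added = 0.1563 x 0.05322 = 0.008318 mol.
Base is in excess by 0.008318 - 0.004736 = 0.003583 mol in a total volume of 0.06941 L.
[OH^-] = 0.003583/0.06941 = 0.05162 M, so pOH = 1.29 and pH = 14.00 - 1.29 = 12.71.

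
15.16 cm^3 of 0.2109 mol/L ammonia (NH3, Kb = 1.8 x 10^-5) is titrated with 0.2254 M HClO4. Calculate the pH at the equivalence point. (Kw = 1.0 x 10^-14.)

5.11

n(NH3) = 0.2109 x 0.01516 = 0.003197 mol; V(HClO4) at equivalence = 0.003197/0.2254 = 0.01418 L.
At equivalence the base is fully converted to NH4+; total volume = 0.02934 L, so [NH4+] = 0.003197/0.02934 = 0.1090 M.
Ka(NH4+) = Kw/Kb = 1.0e-14 / 1.8 x 10^-5 = 5.56e-10.
[H^+] = sqrt(Ka x [NH4+]) = sqrt(5.56e-10 x 0.1090) = 7.78e-6 M.
pH = -log(7.78e-6) = 5.11.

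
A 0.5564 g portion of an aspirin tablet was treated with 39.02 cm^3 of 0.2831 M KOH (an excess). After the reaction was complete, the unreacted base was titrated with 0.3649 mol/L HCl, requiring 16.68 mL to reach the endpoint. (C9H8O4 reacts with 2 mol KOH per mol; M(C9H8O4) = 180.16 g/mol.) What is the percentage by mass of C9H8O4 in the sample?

80.3%

Total n(KOH) added = 0.2831 x 0.03902 = 0.01105 mol.
n(HCl) used = 0.3649 x 0.01668 = 0.006087 mol, which equals the excess n(KOH).
So n(KOH) consumed by the sample = 0.01105 - 0.006087 = 0.004960 mol.
n(C9H8O4) = 0.004960 / 2 = 0.002480 mol.
mass C9H8O4 = 0.002480 x 180.16 = 0.4468 g, so %C9H8O4 = 0.4468/0.5564 x 100 = 80.3%.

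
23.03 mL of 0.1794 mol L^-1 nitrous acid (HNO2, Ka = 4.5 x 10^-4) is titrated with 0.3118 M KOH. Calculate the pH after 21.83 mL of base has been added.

n(acid) = 0.1794 x 0.02303 = 0.004132 mol; n(KOH) added = 0.3118 x 0.02183 = 0.006807 mol.
Base is in excess by 0.006807 - 0.004132 = 0.002675 mol in a total volume of 0.04486 L.
[OH^-] = 0.002675/0.04486 = 0.05963 M, so pOH = 1.22 and pH = 14.00 - 1.22 = 12.78.

12.78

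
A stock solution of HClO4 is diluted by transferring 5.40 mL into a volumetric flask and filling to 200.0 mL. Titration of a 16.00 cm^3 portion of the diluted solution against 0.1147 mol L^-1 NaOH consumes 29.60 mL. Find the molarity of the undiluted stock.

7.86 M

n(NaOH) = 0.1147 x 0.02960 = 0.003395 mol.
n(HClO4) in the aliquot = 0.003395 mol.
[diluted HClO4] = 0.003395 / 0.01600 = 0.2122 M.
Dilution factor = 200.0/5.400 = 37.04, so [stock] = 0.2122 x 37.04 = 7.86 M.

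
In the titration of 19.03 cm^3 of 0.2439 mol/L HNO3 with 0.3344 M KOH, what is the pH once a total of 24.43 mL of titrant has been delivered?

12.91

n(acid) = 0.2439 x 0.01903 = 0.004641 mol; n(KOH) added = 0.3344 x 0.02443 = 0.008169 mol.
Base is in excess by 0.008169 - 0.004641 = 0.003528 mol in a total volume of 0.04346 L.
[OH^-] = 0.003528/0.04346 = 0.08118 M, so pOH = 1.09 and pH = 14.00 - 1.09 = 12.91.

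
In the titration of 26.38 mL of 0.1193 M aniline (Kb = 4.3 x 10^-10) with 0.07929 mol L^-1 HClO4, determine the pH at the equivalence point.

n(C6H5NH2) = 0.1193 x 0.02638 = 0.003147 mol; V(HClO4) at equivalence = 0.003147/0.07929 = 0.03969 L.
At equivalence the base is fully converted to C6H5NH3+; total volume = 0.06607 L, so [C6H5NH3+] = 0.003147/0.06607 = 0.04763 M.
Ka(C6H5NH3+) = Kw/Kb = 1.0e-14 / 4.3 x 10^-10 = 2.33e-5.
[H^+] = sqrt(Ka x [C6H5NH3+]) = sqrt(2.33e-5 x 0.04763) = 0.00105 M.
pH = -log(0.00105) = 2.98.

2.98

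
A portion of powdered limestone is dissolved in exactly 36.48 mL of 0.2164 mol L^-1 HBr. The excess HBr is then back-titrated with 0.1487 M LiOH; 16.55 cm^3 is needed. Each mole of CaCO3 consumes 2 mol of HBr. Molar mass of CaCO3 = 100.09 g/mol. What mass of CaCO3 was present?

0.272 g

Total n(HBr) added = 0.2164 x 0.03648 = 0.007894 mol.
n(LiOH) used = 0.1487 x 0.01655 = 0.002461 mol, which equals the excess n(HBr).
So n(HBr) consumed by the sample = 0.007894 - 0.002461 = 0.005433 mol.
n(CaCO3) = 0.005433 / 2 = 0.002717 mol.
mass = 0.002717 mol x 100.09 g/mol = 0.272 g.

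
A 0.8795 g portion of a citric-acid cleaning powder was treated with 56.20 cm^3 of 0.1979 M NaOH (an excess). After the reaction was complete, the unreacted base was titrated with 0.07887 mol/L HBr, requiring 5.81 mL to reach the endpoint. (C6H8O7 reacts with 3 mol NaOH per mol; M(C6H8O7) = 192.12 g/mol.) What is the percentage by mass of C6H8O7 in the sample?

77.6%

Total n(NaOH) added = 0.1979 x 0.05620 = 0.01112 mol.
n(HBr) used = 0.07887 x 0.005810 = 0.0004582 mol, which equals the excess n(NaOH).
So n(NaOH) consumed by the sample = 0.01112 - 0.0004582 = 0.01066 mol.
n(C6H8O7) = 0.01066 / 3 = 0.003555 mol.
mass C6H8O7 = 0.003555 x 192.12 = 0.6829 g, so %C6H8O7 = 0.6829/0.8795 x 100 = 77.6%.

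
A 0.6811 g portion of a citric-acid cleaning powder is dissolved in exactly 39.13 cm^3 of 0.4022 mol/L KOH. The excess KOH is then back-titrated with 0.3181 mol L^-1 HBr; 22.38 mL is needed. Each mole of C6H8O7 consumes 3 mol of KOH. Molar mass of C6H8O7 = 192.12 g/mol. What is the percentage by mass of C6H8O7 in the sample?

Total n(KOH) added = 0.4022 x 0.03913 = 0.01574 mol.
n(HBr) used = 0.3181 x 0.02238 = 0.007119 mol, which equals the excess n(KOH).
So n(KOH) consumed by the sample = 0.01574 - 0.007119 = 0.008619 mol.
n(C6H8O7) = 0.008619 / 3 = 0.002873 mol.
mass C6H8O7 = 0.002873 x 192.12 = 0.5520 g, so %C6H8O7 = 0.5520/0.6811 x 100 = 81.0%.

81.0%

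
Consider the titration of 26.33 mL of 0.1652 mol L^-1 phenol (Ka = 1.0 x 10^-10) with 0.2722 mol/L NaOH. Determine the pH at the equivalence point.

11.51

n(C6H5OH) = 0.1652 x 0.02633 = 0.004350 mol; V(NaOH) at equivalence = 0.004350/0.2722 = 0.01598 L.
At equivalence all the acid is converted to C6H5O-; total volume = 0.02633 + 0.01598 = 0.04231 L, so [C6H5O-] = 0.004350/0.04231 = 0.1028 M.
Kb = Kw/Ka = 1.0e-14 / 1.0 x 10^-10 = 0.000100.
[OH^-] = sqrt(Kb x [C6H5O-]) = sqrt(0.000100 x 0.1028) = 0.00321 M.
pOH = 2.49, so pH = 14.00 - 2.49 = 11.51.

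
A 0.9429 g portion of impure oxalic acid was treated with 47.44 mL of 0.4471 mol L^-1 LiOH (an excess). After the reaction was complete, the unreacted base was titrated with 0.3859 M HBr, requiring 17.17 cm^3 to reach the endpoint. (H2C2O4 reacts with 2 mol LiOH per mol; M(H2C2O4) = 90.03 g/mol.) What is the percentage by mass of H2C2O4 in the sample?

69.6%

Total n(LiOH) added = 0.4471 x 0.04744 = 0.02121 mol.
n(HBr) used = 0.3859 x 0.01717 = 0.006626 mol, which equals the excess n(LiOH).
So n(LiOH) consumed by the sample = 0.02121 - 0.006626 = 0.01458 mol.
n(H2C2O4) = 0.01458 / 2 = 0.007292 mol.
mass H2C2O4 = 0.007292 x 90.03 = 0.6565 g, so %H2C2O4 = 0.6565/0.9429 x 100 = 69.6%.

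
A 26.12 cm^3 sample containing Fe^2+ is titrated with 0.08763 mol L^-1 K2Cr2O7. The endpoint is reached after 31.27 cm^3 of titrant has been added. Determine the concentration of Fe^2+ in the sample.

0.629 M

n(K2Cr2O7) = 0.08763 x 0.03127 = 0.002740 mol.
From the balanced equation, 1 mol K2Cr2O7 reacts with 6 mol Fe^2+, so n(Fe^2+) = 0.002740 x 6/1 = 0.01644 mol.
[Fe^2+] = 0.01644 / 0.02612 L = 0.629 M.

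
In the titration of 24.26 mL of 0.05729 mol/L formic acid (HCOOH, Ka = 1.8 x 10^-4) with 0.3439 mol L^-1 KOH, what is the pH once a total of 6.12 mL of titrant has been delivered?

n(acid) = 0.05729 x 0.02426 = 0.001390 mol; n(KOH) added = 0.3439 x 0.006120 = 0.002105 mol.
Base is in excess by 0.002105 - 0.001390 = 0.0007148 mol in a total volume of 0.03038 L.
[OH^-] = 0.0007148/0.03038 = 0.02353 M, so pOH = 1.63 and pH = 14.00 - 1.63 = 12.37.

12.37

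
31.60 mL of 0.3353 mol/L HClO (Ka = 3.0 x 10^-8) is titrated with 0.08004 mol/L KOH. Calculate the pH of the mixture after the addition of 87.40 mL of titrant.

Initial n(HClO) = 0.3353 x 0.03160 = 0.01060 mol.
n(KOH) added = 0.08004 x 0.08740 = 0.006995 mol, converting that many moles of HClO to ClO-.
Remaining n(HClO) = 0.003600 mol; n(ClO-) = 0.006995 mol.
By Henderson-Hasselbalch, pH = pKa + log([A^-]/[HA]) = 7.52 + log(0.006995/0.003600) = 7.52 + (+0.29) = 7.81.

7.81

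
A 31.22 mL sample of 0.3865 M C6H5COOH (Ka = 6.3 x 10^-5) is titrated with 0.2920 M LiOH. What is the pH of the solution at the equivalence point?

8.71

n(C6H5COOH) = 0.3865 x 0.03122 = 0.01207 mol; V(LiOH) at equivalence = 0.01207/0.2920 = 0.04132 L.
At equivalence all the acid is converted to C6H5COO-; total volume = 0.03122 + 0.04132 = 0.07254 L, so [C6H5COO-] = 0.01207/0.07254 = 0.1663 M.
Kb = Kw/Ka = 1.0e-14 / 6.3 x 10^-5 = 1.59e-10.
[OH^-] = sqrt(Kb x [C6H5COO-]) = sqrt(1.59e-10 x 0.1663) = 5.14e-6 M.
pOH = 5.29, so pH = 14.00 - 5.29 = 8.71.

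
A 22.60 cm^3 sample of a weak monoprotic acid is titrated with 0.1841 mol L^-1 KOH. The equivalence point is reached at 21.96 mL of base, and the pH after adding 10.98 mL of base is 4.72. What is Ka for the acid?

1.9 x 10^-5

10.98 mL is half of the equivalence volume, so this is the half-equivalence point where [HA] = [A^-].
At half-equivalence pH = pKa, so pKa = 4.72.
Ka = 10^(-4.72) = 1.9 x 10^-5.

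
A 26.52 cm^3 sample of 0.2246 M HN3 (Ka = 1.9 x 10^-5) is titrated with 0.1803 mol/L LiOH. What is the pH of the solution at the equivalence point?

n(HN3) = 0.2246 x 0.02652 = 0.005956 mol; V(LiOH) at equivalence = 0.005956/0.1803 = 0.03304 L.
At equivalence all the acid is converted to N3-; total volume = 0.02652 + 0.03304 = 0.05956 L, so [N3-] = 0.005956/0.05956 = 0.1000 M.
Kb = Kw/Ka = 1.0e-14 / 1.9 x 10^-5 = 5.26e-10.
[OH^-] = sqrt(Kb x [N3-]) = sqrt(5.26e-10 x 0.1000) = 7.26e-6 M.
pOH = 5.14, so pH = 14.00 - 5.14 = 8.86.

8.86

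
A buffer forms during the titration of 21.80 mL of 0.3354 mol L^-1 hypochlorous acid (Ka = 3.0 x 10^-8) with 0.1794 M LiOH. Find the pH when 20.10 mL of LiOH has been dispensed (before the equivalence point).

Initial n(HClO) = 0.3354 x 0.02180 = 0.007312 mol.
n(LiOH) added = 0.1794 x 0.02010 = 0.003606 mol, converting that many moles of HClO to ClO-.
Remaining n(HClO) = 0.003706 mol; n(ClO-) = 0.003606 mol.
By Henderson-Hasselbalch, pH = pKa + log([A^-]/[HA]) = 7.52 + log(0.003606/0.003706) = 7.52 + (-0.01) = 7.51.

7.51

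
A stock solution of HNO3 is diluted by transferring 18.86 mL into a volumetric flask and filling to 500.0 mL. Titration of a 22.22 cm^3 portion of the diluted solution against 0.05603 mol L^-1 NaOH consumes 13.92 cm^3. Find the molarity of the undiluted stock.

0.931 M

n(NaOH) = 0.05603 x 0.01392 = 0.0007799 mol.
n(HNO3) in the aliquot = 0.0007799 mol.
[diluted HNO3] = 0.0007799 / 0.02222 = 0.03510 M.
Dilution factor = 500.0/18.86 = 26.51, so [stock] = 0.03510 x 26.51 = 0.931 M.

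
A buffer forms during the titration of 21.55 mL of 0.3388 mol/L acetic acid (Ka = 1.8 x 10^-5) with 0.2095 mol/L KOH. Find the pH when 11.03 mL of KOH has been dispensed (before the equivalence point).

Initial n(CH3COOH) = 0.3388 x 0.02155 = 0.007301 mol.
n(KOH) added = 0.2095 x 0.01103 = 0.002311 mol, converting that many moles of CH3COOH to CH3COO-.
Remaining n(CH3COOH) = 0.004990 mol; n(CH3COO-) = 0.002311 mol.
By Henderson-Hasselbalch, pH = pKa + log([A^-]/[HA]) = 4.74 + log(0.002311/0.004990) = 4.74 + (-0.33) = 4.41.

4.41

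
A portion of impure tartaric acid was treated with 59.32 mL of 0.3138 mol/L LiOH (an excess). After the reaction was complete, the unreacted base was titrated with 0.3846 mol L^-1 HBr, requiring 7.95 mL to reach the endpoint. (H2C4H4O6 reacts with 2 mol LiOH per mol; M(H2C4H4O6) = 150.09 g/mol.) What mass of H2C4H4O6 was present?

Total n(LiOH) added = 0.3138 x 0.05932 = 0.01861 mol.
n(HBr) used = 0.3846 x 0.007950 = 0.003058 mol, which equals the excess n(LiOH).
So n(LiOH) consumed by the sample = 0.01861 - 0.003058 = 0.01556 mol.
n(H2C4H4O6) = 0.01556 / 2 = 0.007779 mol.
mass = 0.007779 mol x 150.09 g/mol = 1.17 g.

1.17 g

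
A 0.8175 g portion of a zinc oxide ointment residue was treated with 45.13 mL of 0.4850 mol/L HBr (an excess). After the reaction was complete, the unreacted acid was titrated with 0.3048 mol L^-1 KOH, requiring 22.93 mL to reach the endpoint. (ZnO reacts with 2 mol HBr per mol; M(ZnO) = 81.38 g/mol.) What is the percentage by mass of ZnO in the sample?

Total n(HBr) added = 0.4850 x 0.04513 = 0.02189 mol.
n(KOH) used = 0.3048 x 0.02293 = 0.006989 mol, which equals the excess n(HBr).
So n(HBr) consumed by the sample = 0.02189 - 0.006989 = 0.01490 mol.
n(ZnO) = 0.01490 / 2 = 0.007449 mol.
mass ZnO = 0.007449 x 81.38 = 0.6062 g, so %ZnO = 0.6062/0.8175 x 100 = 74.2%.

74.2%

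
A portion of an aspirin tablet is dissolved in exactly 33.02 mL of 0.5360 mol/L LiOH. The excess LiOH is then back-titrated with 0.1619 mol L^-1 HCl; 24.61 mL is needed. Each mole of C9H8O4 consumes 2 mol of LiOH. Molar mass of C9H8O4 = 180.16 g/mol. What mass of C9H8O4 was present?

Total n(LiOH) added = 0.5360 x 0.03302 = 0.01770 mol.
n(HCl) used = 0.1619 x 0.02461 = 0.003984 mol, which equals the excess n(LiOH).
So n(LiOH) consumed by the sample = 0.01770 - 0.003984 = 0.01371 mol.
n(C9H8O4) = 0.01371 / 2 = 0.006857 mol.
mass = 0.006857 mol x 180.16 g/mol = 1.24 g.

1.24 g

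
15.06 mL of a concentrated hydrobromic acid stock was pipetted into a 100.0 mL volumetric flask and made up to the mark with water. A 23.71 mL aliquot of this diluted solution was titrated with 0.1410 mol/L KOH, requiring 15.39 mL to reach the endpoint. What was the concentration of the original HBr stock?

0.608 M

n(KOH) = 0.1410 x 0.01539 = 0.002170 mol.
n(HBr) in the aliquot = 0.002170 mol.
[diluted HBr] = 0.002170 / 0.02371 = 0.09152 M.
Dilution factor = 100.0/15.06 = 6.640, so [stock] = 0.09152 x 6.640 = 0.608 M.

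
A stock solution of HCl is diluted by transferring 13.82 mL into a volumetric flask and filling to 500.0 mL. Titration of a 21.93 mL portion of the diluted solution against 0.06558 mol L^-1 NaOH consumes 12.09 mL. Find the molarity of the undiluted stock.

n(NaOH) = 0.06558 x 0.01209 = 0.0007929 mol.
n(HCl) in the aliquot = 0.0007929 mol.
[diluted HCl] = 0.0007929 / 0.02193 = 0.03615 M.
Dilution factor = 500.0/13.82 = 36.18, so [stock] = 0.03615 x 36.18 = 1.31 M.

1.31 M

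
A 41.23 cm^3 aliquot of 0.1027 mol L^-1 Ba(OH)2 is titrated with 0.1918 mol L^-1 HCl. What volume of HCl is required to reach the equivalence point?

n(Ba(OH)2) = 0.1027 mol/L x 0.04123 L = 0.004234 mol.
The neutralisation is 1 Ba(OH)2 : 2 HCl, so n(HCl) = 0.004234 x 2/1 = 0.008469 mol.
V(HCl) = 0.008469 / 0.1918 = 0.04415 L = 44.2 mL.

44.2 mL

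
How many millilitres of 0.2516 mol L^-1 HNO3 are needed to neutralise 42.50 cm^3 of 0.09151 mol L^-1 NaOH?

15.5 mL

n(NaOH) = 0.09151 mol/L x 0.04250 L = 0.003889 mol.
At equivalence n(HNO3) = n(NaOH) = 0.003889 mol.
V(HNO3) = 0.003889 / 0.2516 = 0.01546 L = 15.5 mL.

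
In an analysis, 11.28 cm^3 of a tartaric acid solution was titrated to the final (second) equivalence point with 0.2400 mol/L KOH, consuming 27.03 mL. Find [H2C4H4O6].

n(KOH) = 0.2400 x 0.02703 = 0.006487 mol.
At the final (second) equivalence point, 2 mol OH^- react per mol H2C4H4O6, so n(H2C4H4O6) = 0.006487 / 2 = 0.003244 mol.
[H2C4H4O6] = 0.003244 / 0.01128 L = 0.288 M.

0.288 M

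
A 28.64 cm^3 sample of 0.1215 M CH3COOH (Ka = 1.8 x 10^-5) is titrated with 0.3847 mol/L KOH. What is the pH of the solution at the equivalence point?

8.86

n(CH3COOH) = 0.1215 x 0.02864 = 0.003480 mol; V(KOH) at equivalence = 0.003480/0.3847 = 0.009045 L.
At equivalence all the acid is converted to CH3COO-; total volume = 0.02864 + 0.009045 = 0.03769 L, so [CH3COO-] = 0.003480/0.03769 = 0.09234 M.
Kb = Kw/Ka = 1.0e-14 / 1.8 x 10^-5 = 5.56e-10.
[OH^-] = sqrt(Kb x [CH3COO-]) = sqrt(5.56e-10 x 0.09234) = 7.16e-6 M.
pOH = 5.14, so pH = 14.00 - 5.14 = 8.86.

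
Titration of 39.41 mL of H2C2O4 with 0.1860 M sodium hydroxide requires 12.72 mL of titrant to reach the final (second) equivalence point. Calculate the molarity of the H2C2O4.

n(NaOH) = 0.1860 x 0.01272 = 0.002366 mol.
At the final (second) equivalence point, 2 mol OH^- react per mol H2C2O4, so n(H2C2O4) = 0.002366 / 2 = 0.001183 mol.
[H2C2O4] = 0.001183 / 0.03941 L = 0.0300 M.

0.0300 M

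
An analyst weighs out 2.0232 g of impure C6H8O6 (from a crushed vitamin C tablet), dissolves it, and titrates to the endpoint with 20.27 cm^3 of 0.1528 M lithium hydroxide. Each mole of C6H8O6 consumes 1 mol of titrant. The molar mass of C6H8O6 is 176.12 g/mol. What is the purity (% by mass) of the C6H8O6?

n(LiOH) = 0.1528 x 0.02027 = 0.003097 mol.
n(C6H8O6) = 0.003097 / 1 = 0.003097 mol.
mass of C6H8O6 = 0.003097 x 176.12 = 0.5455 g.
% purity = 0.5455 / 2.0232 x 100 = 27.0%.

27.0%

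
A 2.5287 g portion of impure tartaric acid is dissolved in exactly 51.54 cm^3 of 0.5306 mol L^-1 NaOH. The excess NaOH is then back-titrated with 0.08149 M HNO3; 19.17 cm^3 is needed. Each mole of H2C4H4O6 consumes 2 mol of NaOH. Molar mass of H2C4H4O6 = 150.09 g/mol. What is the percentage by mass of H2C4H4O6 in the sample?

Total n(NaOH) added = 0.5306 x 0.05154 = 0.02735 mol.
n(HNO3) used = 0.08149 x 0.01917 = 0.001562 mol, which equals the excess n(NaOH).
So n(NaOH) consumed by the sample = 0.02735 - 0.001562 = 0.02578 mol.
n(H2C4H4O6) = 0.02578 / 2 = 0.01289 mol.
mass H2C4H4O6 = 0.01289 x 150.09 = 1.935 g, so %H2C4H4O6 = 1.935/2.5287 x 100 = 76.5%.

76.5%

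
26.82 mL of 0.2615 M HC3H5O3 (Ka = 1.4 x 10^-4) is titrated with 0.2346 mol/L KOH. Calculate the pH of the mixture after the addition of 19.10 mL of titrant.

Initial n(HC3H5O3) = 0.2615 x 0.02682 = 0.007013 mol.
n(KOH) added = 0.2346 x 0.01910 = 0.004481 mol, converting that many moles of HC3H5O3 to C3H5O3-.
Remaining n(HC3H5O3) = 0.002533 mol; n(C3H5O3-) = 0.004481 mol.
By Henderson-Hasselbalch, pH = pKa + log([A^-]/[HA]) = 3.85 + log(0.004481/0.002533) = 3.85 + (+0.25) = 4.10.

4.10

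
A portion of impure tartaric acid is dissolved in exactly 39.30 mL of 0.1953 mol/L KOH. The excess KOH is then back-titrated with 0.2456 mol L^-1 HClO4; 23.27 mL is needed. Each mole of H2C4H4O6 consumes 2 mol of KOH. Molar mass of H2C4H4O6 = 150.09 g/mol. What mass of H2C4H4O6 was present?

0.147 g

Total n(KOH) added = 0.1953 x 0.03930 = 0.007675 mol.
n(HClO4) used = 0.2456 x 0.02327 = 0.005715 mol, which equals the excess n(KOH).
So n(KOH) consumed by the sample = 0.007675 - 0.005715 = 0.001960 mol.
n(H2C4H4O6) = 0.001960 / 2 = 0.0009801 mol.
mass = 0.0009801 mol x 150.09 g/mol = 0.147 g.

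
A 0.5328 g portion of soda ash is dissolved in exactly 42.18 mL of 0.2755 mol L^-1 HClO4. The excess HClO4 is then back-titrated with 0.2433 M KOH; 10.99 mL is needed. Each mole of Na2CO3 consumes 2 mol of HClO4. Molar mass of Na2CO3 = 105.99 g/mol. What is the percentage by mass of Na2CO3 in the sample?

89.0%

Total n(HClO4) added = 0.2755 x 0.04218 = 0.01162 mol.
n(KOH) used = 0.2433 x 0.01099 = 0.002674 mol, which equals the excess n(HClO4).
So n(HClO4) consumed by the sample = 0.01162 - 0.002674 = 0.008947 mol.
n(Na2CO3) = 0.008947 / 2 = 0.004473 mol.
mass Na2CO3 = 0.004473 x 105.99 = 0.4741 g, so %Na2CO3 = 0.4741/0.5328 x 100 = 89.0%.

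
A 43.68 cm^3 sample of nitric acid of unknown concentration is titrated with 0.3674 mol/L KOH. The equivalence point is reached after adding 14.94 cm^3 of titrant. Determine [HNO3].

n(KOH) delivered = 0.3674 x 0.01494 = 0.005489 mol.
For a 1:1 reaction, n(HNO3) = 0.005489 mol.
[HNO3] = 0.005489 mol / 0.04368 L = 0.126 M.

0.126 M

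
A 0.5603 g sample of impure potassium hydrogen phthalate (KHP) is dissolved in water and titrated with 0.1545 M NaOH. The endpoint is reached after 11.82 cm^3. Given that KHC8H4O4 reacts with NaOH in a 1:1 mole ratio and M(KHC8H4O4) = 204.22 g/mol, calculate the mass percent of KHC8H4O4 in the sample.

n(NaOH) = 0.1545 x 0.01182 = 0.001826 mol.
n(KHC8H4O4) = 0.001826 / 1 = 0.001826 mol.
mass of KHC8H4O4 = 0.001826 x 204.22 = 0.3729 g.
% purity = 0.3729 / 0.5603 x 100 = 66.6%.

66.6%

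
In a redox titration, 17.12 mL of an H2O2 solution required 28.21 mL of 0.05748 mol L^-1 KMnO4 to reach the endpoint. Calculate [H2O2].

n(KMnO4) = 0.05748 x 0.02821 = 0.001622 mol.
From the balanced equation, 2 mol KMnO4 reacts with 5 mol H2O2, so n(H2O2) = 0.001622 x 5/2 = 0.004054 mol.
[H2O2] = 0.004054 / 0.01712 L = 0.237 M.

0.237 M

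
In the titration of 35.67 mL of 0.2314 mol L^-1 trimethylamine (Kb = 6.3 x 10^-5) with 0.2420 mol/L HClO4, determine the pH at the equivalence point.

5.36

n((CH3)3N) = 0.2314 x 0.03567 = 0.008254 mol; V(HClO4) at equivalence = 0.008254/0.2420 = 0.03411 L.
At equivalence the base is fully converted to (CH3)3NH+; total volume = 0.06978 L, so [(CH3)3NH+] = 0.008254/0.06978 = 0.1183 M.
Ka((CH3)3NH+) = Kw/Kb = 1.0e-14 / 6.3 x 10^-5 = 1.59e-10.
[H^+] = sqrt(Ka x [(CH3)3NH+]) = sqrt(1.59e-10 x 0.1183) = 4.33e-6 M.
pH = -log(4.33e-6) = 5.36.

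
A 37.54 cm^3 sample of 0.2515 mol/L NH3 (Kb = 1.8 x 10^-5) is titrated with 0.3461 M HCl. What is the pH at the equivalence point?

n(NH3) = 0.2515 x 0.03754 = 0.009441 mol; V(HCl) at equivalence = 0.009441/0.3461 = 0.02728 L.
At equivalence the base is fully converted to NH4+; total volume = 0.06482 L, so [NH4+] = 0.009441/0.06482 = 0.1457 M.
Ka(NH4+) = Kw/Kb = 1.0e-14 / 1.8 x 10^-5 = 5.56e-10.
[H^+] = sqrt(Ka x [NH4+]) = sqrt(5.56e-10 x 0.1457) = 9.00e-6 M.
pH = -log(9.00e-6) = 5.05.

5.05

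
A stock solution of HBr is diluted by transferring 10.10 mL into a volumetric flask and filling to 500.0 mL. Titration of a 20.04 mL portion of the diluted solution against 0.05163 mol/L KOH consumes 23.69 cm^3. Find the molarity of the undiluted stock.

n(KOH) = 0.05163 x 0.02369 = 0.001223 mol.
n(HBr) in the aliquot = 0.001223 mol.
[diluted HBr] = 0.001223 / 0.02004 = 0.06103 M.
Dilution factor = 500.0/10.10 = 49.50, so [stock] = 0.06103 x 49.50 = 3.02 M.

3.02 M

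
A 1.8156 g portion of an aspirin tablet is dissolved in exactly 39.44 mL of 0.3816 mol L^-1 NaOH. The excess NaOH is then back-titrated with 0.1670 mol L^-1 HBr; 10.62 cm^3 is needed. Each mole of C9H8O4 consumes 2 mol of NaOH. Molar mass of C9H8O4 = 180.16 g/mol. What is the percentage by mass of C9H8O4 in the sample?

65.9%

Total n(NaOH) added = 0.3816 x 0.03944 = 0.01505 mol.
n(HBr) used = 0.1670 x 0.01062 = 0.001774 mol, which equals the excess n(NaOH).
So n(NaOH) consumed by the sample = 0.01505 - 0.001774 = 0.01328 mol.
n(C9H8O4) = 0.01328 / 2 = 0.006638 mol.
mass C9H8O4 = 0.006638 x 180.16 = 1.196 g, so %C9H8O4 = 1.196/1.8156 x 100 = 65.9%.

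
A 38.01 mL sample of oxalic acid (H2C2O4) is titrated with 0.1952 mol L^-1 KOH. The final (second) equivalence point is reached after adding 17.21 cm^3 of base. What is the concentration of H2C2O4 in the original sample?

0.0442 M

n(KOH) = 0.1952 x 0.01721 = 0.003359 mol.
At the final (second) equivalence point, 2 mol OH^- react per mol H2C2O4, so n(H2C2O4) = 0.003359 / 2 = 0.001680 mol.
[H2C2O4] = 0.001680 / 0.03801 L = 0.0442 M.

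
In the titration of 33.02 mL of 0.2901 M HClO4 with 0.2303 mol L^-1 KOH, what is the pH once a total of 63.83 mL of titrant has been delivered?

n(acid) = 0.2901 x 0.03302 = 0.009579 mol; n(KOH) added = 0.2303 x 0.06383 = 0.01470 mol.
Base is in excess by 0.01470 - 0.009579 = 0.005121 mol in a total volume of 0.09685 L.
[OH^-] = 0.005121/0.09685 = 0.05288 M, so pOH = 1.28 and pH = 14.00 - 1.28 = 12.72.

12.72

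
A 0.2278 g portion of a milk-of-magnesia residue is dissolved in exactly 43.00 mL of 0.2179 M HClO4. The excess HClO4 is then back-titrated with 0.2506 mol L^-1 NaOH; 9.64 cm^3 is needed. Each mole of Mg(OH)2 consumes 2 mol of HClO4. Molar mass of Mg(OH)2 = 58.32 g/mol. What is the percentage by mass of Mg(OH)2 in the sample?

89.0%

Total n(HClO4) added = 0.2179 x 0.04300 = 0.009370 mol.
n(NaOH) used = 0.2506 x 0.009640 = 0.002416 mol, which equals the excess n(HClO4).
So n(HClO4) consumed by the sample = 0.009370 - 0.002416 = 0.006954 mol.
n(Mg(OH)2) = 0.006954 / 2 = 0.003477 mol.
mass Mg(OH)2 = 0.003477 x 58.32 = 0.2028 g, so %Mg(OH)2 = 0.2028/0.2278 x 100 = 89.0%.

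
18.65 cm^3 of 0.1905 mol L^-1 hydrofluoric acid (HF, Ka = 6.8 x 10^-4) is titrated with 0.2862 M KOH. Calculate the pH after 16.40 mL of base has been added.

12.51

n(acid) = 0.1905 x 0.01865 = 0.003553 mol; n(KOH) added = 0.2862 x 0.01640 = 0.004694 mol.
Base is in excess by 0.004694 - 0.003553 = 0.001141 mol in a total volume of 0.03505 L.
[OH^-] = 0.001141/0.03505 = 0.03255 M, so pOH = 1.49 and pH = 14.00 - 1.49 = 12.51.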